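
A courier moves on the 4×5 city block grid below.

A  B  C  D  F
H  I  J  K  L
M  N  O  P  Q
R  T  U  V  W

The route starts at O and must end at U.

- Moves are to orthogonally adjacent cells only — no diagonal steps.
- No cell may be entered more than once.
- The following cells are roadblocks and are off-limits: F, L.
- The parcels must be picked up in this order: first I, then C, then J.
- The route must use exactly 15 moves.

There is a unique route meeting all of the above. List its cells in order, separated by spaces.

O N T R M H I B C J K P Q W V U

The waypoints must appear in the order I, C, J, with no cell reused.
Route from O: left to N, down to T, left to R, 2× up (reaching H), right to I, up to B, right to C, down to J, right to K, down to P, right to Q, down to W, 2× left (reaching U) — 15 moves in all.
Check: order respected (I at step 6, C at step 8, J at step 9); 15 moves as required.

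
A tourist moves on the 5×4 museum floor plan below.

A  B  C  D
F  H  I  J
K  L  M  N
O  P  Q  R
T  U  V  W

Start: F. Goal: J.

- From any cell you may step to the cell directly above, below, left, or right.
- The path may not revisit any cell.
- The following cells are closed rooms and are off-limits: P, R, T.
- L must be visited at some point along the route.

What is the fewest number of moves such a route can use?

5

Any route passes through L somewhere between F and J. Summing Manhattan distances along the two legs (F → L → J) gives a lower bound of 2 + 3 = 5 moves.
A route of 5 moves achieves this: F → K → L → H → I → J.
Since 5 matches the lower bound, it is optimal.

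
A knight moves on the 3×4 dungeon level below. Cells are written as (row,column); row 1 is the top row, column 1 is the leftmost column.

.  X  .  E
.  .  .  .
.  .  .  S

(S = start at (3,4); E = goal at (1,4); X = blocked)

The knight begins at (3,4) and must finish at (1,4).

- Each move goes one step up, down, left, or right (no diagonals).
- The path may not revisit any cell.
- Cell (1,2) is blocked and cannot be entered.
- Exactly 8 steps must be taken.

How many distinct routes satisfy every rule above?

Need simple routes of exactly 8 moves from (3,4) to (1,4) (Manhattan distance 2, so 3 moves are spent on a detour and 3 undoing it).
Enumerating: (3,4) (3,3) (3,2) (3,1) (2,1) (2,2) (2,3) (1,3) (1,4) | (3,4) (3,3) (3,2) (3,1) (2,1) (2,2) (2,3) (2,4) (1,4).
That gives 2 routes.

2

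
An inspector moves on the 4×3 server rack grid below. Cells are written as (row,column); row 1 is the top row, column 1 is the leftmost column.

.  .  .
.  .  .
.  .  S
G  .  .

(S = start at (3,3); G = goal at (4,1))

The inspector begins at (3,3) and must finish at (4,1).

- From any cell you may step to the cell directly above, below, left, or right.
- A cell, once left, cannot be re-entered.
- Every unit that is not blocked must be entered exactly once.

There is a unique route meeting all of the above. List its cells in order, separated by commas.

Need to visit all 12 open cells exactly once, starting at (3,3) and ending at (4,1).
Cell (4,3) has only two open neighbours ((3,3) and (4,2)), so the path must pass straight through it: one of those is the cell it's entered from and the other is where it exits.
Route from (3,3): down to (4,3), left to (4,2), 2× up (reaching (2,2)), right to (2,3), up to (1,3), 2× left (reaching (1,1)), 3× down (reaching (4,1)) — 11 moves in all.
Check: all 12 open cells covered.

(3,3), (4,3), (4,2), (3,2), (2,2), (2,3), (1,3), (1,2), (1,1), (2,1), (3,1), (4,1)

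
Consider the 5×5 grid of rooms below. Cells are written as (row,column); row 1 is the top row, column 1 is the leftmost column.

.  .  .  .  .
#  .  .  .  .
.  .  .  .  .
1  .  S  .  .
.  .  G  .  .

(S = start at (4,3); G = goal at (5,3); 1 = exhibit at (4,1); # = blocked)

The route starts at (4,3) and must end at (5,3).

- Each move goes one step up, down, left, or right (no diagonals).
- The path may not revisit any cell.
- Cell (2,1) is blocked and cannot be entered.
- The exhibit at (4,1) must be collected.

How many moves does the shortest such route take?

Any route passes through (4,1) somewhere between (4,3) and (5,3). Summing Manhattan distances along the two legs ((4,3) → (4,1) → (5,3)) gives a lower bound of 2 + 3 = 5 moves.
A route of 5 moves achieves this: (4,3) → (4,2) → (4,1) → (5,1) → (5,2) → (5,3).
Since 5 matches the lower bound, it is optimal.

5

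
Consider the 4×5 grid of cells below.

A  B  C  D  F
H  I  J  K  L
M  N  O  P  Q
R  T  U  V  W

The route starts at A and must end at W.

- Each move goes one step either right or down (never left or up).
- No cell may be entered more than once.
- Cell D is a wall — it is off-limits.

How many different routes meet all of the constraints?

A right/down-only route from A to W makes exactly 3 down-moves and 4 right-moves in some order.
With no other constraints that would be C(7,3) = 35 routes.
Subtract routes through each blocked cell (inclusion–exclusion for overlaps): − through D: 4 → 31.
That gives 31 routes.

31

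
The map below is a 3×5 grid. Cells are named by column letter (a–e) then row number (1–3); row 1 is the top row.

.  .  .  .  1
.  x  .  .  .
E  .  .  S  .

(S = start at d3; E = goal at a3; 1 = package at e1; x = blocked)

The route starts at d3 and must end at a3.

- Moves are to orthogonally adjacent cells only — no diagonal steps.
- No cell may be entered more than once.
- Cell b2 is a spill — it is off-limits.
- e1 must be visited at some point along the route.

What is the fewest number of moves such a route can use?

Any route passes through e1 somewhere between d3 and a3. Summing Manhattan distances along the two legs (d3 → e1 → a3) gives a lower bound of 3 + 6 = 9 moves.
A route of 9 moves achieves this: d3 → d2 → e2 → e1 → d1 → c1 → c2 → c3 → b3 → a3.
Since 9 matches the lower bound, it is optimal.

9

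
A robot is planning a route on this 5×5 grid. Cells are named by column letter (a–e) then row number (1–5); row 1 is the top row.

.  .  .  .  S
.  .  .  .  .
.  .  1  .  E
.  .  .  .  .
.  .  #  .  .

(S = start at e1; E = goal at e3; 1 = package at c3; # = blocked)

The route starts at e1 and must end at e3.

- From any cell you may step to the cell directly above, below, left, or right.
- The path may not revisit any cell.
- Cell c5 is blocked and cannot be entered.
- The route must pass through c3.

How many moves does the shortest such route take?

Any route passes through c3 somewhere between e1 and e3. Summing Manhattan distances along the two legs (e1 → c3 → e3) gives a lower bound of 4 + 2 = 6 moves.
A route of 6 moves achieves this: e1 → e2 → d2 → c2 → c3 → d3 → e3.
Since 6 matches the lower bound, it is optimal.

6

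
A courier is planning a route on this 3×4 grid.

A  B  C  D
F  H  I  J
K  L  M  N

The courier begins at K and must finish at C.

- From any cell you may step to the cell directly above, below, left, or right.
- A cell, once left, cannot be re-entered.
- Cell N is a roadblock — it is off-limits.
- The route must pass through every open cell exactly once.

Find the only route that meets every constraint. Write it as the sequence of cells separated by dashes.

K - F - A - B - H - L - M - I - J - D - C

Need to visit all 11 open cells exactly once, starting at K and ending at C.
Cell A has only two open neighbours (F and B), so the path must pass straight through it: one of those is the cell it's entered from and the other is where it exits.
Route from K: 2× up (reaching A), right to B, 2× down (reaching L), right to M, up to I, right to J, up to D, left to C — 10 moves in all.
Check: all 11 open cells covered.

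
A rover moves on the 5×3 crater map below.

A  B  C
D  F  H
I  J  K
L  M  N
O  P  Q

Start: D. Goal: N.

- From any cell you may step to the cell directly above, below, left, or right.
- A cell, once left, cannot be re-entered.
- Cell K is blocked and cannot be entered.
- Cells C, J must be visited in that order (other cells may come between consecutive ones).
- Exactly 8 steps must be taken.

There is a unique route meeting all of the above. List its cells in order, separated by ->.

D -> A -> B -> C -> H -> F -> J -> M -> N

The waypoints must appear in the order C, J, with no cell reused.
Route from D: up to A, 2× right (reaching C), down to H, left to F, 2× down (reaching M), right to N — 8 moves in all.
Check: order respected (C at step 3, J at step 6); 8 moves as required.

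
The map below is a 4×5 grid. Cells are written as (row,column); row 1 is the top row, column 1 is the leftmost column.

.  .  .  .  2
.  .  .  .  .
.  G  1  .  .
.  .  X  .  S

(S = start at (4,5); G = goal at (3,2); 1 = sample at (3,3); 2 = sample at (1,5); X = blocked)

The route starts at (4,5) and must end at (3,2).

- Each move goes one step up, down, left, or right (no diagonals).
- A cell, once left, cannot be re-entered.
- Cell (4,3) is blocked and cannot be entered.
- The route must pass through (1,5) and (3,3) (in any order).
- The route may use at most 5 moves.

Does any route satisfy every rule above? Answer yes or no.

no

Even ignoring the no-revisit rule, getting from (4,5) to (3,2), taking the cheapest ordering (4,5) → (1,5) → (3,3) → (3,2) needs at least 3 + 4 + 1 = 8 moves (Manhattan distance per leg), which exceeds the 5-move limit.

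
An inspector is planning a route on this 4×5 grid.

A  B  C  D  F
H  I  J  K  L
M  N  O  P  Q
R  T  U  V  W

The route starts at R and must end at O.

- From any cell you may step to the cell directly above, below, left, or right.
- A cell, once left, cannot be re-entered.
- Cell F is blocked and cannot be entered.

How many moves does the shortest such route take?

The Manhattan distance from R to O is |4−3| + |1−3| = 3, so at least 3 moves are needed.
A route of 3 moves achieves this: R → M → N → O.
Since 3 matches the lower bound, it is optimal.

3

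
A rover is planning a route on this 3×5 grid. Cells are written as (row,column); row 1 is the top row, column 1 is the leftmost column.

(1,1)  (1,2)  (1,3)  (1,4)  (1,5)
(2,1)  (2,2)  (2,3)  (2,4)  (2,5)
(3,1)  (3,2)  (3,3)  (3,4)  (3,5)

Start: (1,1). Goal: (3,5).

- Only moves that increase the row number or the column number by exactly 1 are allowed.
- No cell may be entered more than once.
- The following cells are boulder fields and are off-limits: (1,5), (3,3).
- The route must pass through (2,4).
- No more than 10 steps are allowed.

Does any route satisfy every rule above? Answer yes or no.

One route that works: (1,1) → (2,1) → (2,2) → (2,3) → (2,4) → (3,4) → (3,5).

yes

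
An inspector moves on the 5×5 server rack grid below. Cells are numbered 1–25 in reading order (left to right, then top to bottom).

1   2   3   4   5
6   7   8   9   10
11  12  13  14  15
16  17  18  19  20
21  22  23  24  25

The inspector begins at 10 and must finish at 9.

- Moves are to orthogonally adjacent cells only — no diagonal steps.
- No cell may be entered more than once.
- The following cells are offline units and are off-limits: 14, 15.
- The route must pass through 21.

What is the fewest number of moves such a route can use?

Any route passes through 21 somewhere between 10 and 9. Summing Manhattan distances along the two legs (10 → 21 → 9) gives a lower bound of 7 + 6 = 13 moves.
The shortest route satisfying every rule uses 15 moves: 10 → 5 → 4 → 3 → 2 → 7 → 12 → 17 → 16 → 21 → 22 → 23 → 18 → 13 → 8 → 9.
The bound of 13 isn't tight here; checking systematically, no route of length 13 through 14 satisfies every constraint, so 15 is the minimum.

15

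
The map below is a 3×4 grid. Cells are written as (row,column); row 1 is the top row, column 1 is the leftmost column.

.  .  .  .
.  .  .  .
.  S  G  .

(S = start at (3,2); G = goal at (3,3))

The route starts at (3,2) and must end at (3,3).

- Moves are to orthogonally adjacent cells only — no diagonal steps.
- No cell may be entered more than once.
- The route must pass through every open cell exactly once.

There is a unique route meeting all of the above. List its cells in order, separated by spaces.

(3,2) (3,1) (2,1) (1,1) (1,2) (2,2) (2,3) (1,3) (1,4) (2,4) (3,4) (3,3)

Need to visit all 12 open cells exactly once, starting at (3,2) and ending at (3,3).
Cell (3,1) has only two open neighbours ((2,1) and (3,2)), so the path must pass straight through it: one of those is the cell it's entered from and the other is where it exits.
Route from (3,2): left 1 to (3,1), up 2 to (1,1), right 1 to (1,2), down 1 to (2,2), right 1 to (2,3), up 1 to (1,3), right 1 to (1,4), down 2 to (3,4), left 1 to (3,3) — 11 moves in all.
Check: all 12 open cells covered.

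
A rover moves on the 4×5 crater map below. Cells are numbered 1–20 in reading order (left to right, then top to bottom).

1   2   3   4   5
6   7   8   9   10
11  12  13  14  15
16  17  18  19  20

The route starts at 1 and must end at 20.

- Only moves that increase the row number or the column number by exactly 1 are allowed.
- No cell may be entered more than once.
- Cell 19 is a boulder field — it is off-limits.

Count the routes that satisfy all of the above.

A right/down-only route from 1 to 20 makes exactly 3 down-moves and 4 right-moves in some order.
With no other constraints that would be C(7,3) = 35 routes.
Subtract routes through each blocked cell (inclusion–exclusion for overlaps): − through 19: 20 → 15.
That gives 15 routes.

15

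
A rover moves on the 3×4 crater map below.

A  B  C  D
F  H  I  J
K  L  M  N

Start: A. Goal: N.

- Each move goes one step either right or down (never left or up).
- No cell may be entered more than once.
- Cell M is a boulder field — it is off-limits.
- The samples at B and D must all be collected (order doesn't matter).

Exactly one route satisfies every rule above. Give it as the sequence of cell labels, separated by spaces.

Moves only go right or down, so the column and row indices never decrease.
Route from A: right 3 to D, down 2 to N — 5 moves in all.
Check: all required cells visited.

A B C D J N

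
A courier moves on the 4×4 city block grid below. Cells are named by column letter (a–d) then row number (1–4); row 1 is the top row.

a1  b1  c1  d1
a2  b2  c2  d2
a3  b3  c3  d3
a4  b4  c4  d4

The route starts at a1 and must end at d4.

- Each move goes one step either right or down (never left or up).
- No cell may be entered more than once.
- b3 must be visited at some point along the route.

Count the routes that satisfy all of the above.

9

A right/down-only route from a1 to d4 makes exactly 3 down-moves and 3 right-moves in some order.
With no other constraints that would be C(6,3) = 20 routes.
Split at b3 and multiply the segment counts: a1→b3: 3; b3→d4: 3; product = 9.
That gives 9 routes.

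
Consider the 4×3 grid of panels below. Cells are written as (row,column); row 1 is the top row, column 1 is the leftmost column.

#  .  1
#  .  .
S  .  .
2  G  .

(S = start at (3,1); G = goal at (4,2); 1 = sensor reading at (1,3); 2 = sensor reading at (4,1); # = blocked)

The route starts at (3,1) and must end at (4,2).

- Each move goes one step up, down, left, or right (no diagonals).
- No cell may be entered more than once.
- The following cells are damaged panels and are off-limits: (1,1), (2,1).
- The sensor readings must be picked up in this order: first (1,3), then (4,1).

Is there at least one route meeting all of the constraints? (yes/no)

no

Even ignoring the required order, no revisit-free route from (3,1) to (4,2) manages to pass through all of (1,3) and (4,1): branching out from (3,1), every path either misses one of them or, having collected them, can no longer reach (4,2) without re-entering a cell.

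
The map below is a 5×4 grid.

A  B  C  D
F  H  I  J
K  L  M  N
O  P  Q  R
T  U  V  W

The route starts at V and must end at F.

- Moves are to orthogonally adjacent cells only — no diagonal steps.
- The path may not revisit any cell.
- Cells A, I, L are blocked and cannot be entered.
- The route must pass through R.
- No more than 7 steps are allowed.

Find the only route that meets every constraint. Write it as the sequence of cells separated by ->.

The budget equals the shortest possible length, so every move has to be on a shortest route through the required cells.
Route from V: right 1 to W, up 1 to R, left 3 to O, up 2 to F — 7 moves in all.
Check: all required cells visited; 7 ≤ 7 moves.

V -> W -> R -> Q -> P -> O -> K -> F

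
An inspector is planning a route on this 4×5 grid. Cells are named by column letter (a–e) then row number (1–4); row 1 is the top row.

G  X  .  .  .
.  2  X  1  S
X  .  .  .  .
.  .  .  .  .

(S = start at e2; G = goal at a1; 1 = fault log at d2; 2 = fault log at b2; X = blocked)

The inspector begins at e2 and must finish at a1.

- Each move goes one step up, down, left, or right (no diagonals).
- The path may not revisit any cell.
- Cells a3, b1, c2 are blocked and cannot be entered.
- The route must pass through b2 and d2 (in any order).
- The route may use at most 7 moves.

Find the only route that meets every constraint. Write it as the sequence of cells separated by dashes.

e2 - d2 - d3 - c3 - b3 - b2 - a2 - a1

The budget equals the shortest possible length, so every move has to be on a shortest route through the required cells.
Route from e2: left 1 to d2, down 1 to d3, left 2 to b3, up 1 to b2, left 1 to a2, up 1 to a1 — 7 moves in all.
Check: all required cells visited; 7 ≤ 7 moves.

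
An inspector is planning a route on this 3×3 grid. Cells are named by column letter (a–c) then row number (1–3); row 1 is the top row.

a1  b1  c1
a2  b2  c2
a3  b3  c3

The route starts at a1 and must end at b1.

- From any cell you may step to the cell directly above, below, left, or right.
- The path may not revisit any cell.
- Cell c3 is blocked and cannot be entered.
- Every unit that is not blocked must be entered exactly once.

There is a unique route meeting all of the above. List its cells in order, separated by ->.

a1 -> a2 -> a3 -> b3 -> b2 -> c2 -> c1 -> b1

Need to visit all 8 open cells exactly once, starting at a1 and ending at b1.
Cell a3 has only two open neighbours (a2 and b3), so the path must pass straight through it: one of those is the cell it's entered from and the other is where it exits.
Route from a1: 2× down (reaching a3), right to b3, up to b2, right to c2, up to c1, left to b1 — 7 moves in all.
Check: all 8 open cells covered.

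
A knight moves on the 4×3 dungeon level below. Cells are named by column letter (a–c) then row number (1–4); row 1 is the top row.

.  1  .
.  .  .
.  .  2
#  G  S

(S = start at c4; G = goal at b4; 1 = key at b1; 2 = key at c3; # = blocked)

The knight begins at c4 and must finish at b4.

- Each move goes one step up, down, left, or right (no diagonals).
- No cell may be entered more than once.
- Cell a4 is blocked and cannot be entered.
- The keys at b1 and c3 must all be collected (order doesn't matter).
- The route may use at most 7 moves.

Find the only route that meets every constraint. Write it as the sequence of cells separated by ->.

The budget equals the shortest possible length, so every move has to be on a shortest route through the required cells.
Route from c4: 3× up (reaching c1), left to b1, 3× down (reaching b4) — 7 moves in all.
Check: all required cells visited; 7 ≤ 7 moves.

c4 -> c3 -> c2 -> c1 -> b1 -> b2 -> b3 -> b4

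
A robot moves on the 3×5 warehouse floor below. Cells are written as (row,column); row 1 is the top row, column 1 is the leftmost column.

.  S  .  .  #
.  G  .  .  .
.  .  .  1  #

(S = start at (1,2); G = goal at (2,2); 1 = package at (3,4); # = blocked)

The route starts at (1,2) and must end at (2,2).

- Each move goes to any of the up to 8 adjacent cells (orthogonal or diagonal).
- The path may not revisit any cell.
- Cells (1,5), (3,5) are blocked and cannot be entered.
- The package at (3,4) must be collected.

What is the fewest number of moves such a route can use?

4

Any route passes through (3,4) somewhere between (1,2) and (2,2). Summing Chebyshev distances along the two legs ((1,2) → (3,4) → (2,2)) gives a lower bound of 2 + 2 = 4 moves.
A route of 4 moves achieves this: (1,2) → (2,3) → (3,4) → (3,3) → (2,2).
Since 4 matches the lower bound, it is optimal.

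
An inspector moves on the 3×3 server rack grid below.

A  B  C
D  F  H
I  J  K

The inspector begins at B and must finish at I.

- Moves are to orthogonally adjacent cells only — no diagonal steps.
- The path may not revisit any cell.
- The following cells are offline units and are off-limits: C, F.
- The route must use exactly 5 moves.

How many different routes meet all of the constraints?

Need simple routes of exactly 5 moves from B to I (Manhattan distance 3, so 1 moves are spent on a detour and 1 undoing it).
No route satisfies every constraint, so the count is 0.

0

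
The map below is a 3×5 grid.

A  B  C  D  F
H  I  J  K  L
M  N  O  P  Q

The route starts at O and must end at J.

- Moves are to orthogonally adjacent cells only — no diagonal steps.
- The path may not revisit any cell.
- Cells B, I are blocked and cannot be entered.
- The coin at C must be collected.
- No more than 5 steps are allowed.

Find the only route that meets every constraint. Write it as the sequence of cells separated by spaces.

O P K D C J

The 5-move cap with required stops at C leaves no slack for detours.
Route from O: right 1 to P, up 2 to D, left 1 to C, down 1 to J — 5 moves in all.
Check: all required cells visited; 5 ≤ 5 moves.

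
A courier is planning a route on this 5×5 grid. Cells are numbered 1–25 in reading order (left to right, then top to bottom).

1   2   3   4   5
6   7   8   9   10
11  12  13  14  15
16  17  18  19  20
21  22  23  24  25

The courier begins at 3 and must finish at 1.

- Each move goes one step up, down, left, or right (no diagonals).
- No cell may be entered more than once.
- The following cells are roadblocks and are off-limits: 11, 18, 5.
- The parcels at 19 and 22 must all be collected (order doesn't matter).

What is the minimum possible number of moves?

Any route passes through 19 and 22 in some order between 3 and 1. Summing Manhattan distances along each leg and taking the cheapest ordering (3 → 19 → 22 → 1) gives a lower bound of 4 + 3 + 5 = 12 moves.
A route of 12 moves achieves this: 3 → 8 → 13 → 14 → 19 → 24 → 23 → 22 → 17 → 12 → 7 → 2 → 1.
Since 12 matches the lower bound, it is optimal.

12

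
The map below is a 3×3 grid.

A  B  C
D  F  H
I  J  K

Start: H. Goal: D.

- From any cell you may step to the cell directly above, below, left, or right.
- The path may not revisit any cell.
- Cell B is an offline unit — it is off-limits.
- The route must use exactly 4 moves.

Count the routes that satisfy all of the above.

3

Need simple routes of exactly 4 moves from H to D (Manhattan distance 2, so 1 moves are spent on a detour and 1 undoing it).
Enumerating: H K J F D | H K J I D | H F J I D.
That gives 3 routes.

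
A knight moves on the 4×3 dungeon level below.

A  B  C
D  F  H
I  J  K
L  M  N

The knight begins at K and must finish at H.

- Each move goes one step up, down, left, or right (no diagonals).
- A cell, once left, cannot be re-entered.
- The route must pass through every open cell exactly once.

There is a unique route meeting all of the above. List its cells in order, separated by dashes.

K - N - M - L - I - J - F - D - A - B - C - H

Need to visit all 12 open cells exactly once, starting at K and ending at H.
Cell A has only two open neighbours (D and B), so the path must pass straight through it: one of those is the cell it's entered from and the other is where it exits.
Route from K: down to N, 2× left (reaching L), up to I, right to J, up to F, left to D, up to A, 2× right (reaching C), down to H — 11 moves in all.
Check: all 12 open cells covered.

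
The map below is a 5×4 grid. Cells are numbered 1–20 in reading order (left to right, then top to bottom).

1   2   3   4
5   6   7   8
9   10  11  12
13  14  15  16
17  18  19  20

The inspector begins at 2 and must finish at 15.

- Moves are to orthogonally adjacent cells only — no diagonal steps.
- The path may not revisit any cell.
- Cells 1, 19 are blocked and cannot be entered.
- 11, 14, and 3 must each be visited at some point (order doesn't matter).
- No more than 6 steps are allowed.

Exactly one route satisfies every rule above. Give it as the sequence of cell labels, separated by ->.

2 -> 3 -> 7 -> 11 -> 10 -> 14 -> 15

The budget equals the shortest possible length, so every move has to be on a shortest route through the required cells.
Route from 2: right to 3, 2× down (reaching 11), left to 10, down to 14, right to 15 — 6 moves in all.
Check: all required cells visited; 6 ≤ 6 moves.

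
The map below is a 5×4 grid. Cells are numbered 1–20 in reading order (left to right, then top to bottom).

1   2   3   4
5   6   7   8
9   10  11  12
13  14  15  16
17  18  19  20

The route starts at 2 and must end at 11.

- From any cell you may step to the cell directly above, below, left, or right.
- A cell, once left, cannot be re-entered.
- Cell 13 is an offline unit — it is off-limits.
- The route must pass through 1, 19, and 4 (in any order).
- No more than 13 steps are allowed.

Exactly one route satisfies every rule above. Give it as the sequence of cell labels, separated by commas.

2, 1, 5, 6, 7, 3, 4, 8, 12, 16, 20, 19, 15, 11

The 13-move cap with required stops at 1, 19, 4 leaves no slack for detours.
Route from 2: left 1 to 1, down 1 to 5, right 2 to 7, up 1 to 3, right 1 to 4, down 4 to 20, left 1 to 19, up 2 to 11 — 13 moves in all.
Check: all required cells visited; 13 ≤ 13 moves.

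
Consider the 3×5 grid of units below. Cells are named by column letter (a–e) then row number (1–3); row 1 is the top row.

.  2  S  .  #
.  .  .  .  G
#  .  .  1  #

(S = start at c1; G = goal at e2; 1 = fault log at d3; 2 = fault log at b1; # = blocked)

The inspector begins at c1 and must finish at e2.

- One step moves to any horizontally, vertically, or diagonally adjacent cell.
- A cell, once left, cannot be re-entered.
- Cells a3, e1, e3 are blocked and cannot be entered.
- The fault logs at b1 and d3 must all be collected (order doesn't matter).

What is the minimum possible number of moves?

Any route passes through b1 and d3 in some order between c1 and e2. Summing Chebyshev distances along each leg and taking the cheapest ordering (c1 → b1 → d3 → e2) gives a lower bound of 1 + 2 + 1 = 4 moves.
A route of 4 moves achieves this: c1 → b1 → c2 → d3 → e2.
Since 4 matches the lower bound, it is optimal.

4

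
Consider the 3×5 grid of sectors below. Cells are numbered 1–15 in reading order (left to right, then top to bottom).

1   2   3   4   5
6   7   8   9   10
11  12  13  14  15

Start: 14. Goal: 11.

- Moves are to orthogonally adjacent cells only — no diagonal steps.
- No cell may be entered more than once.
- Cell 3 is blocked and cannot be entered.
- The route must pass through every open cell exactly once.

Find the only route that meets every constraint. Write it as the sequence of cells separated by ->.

Need to visit all 14 open cells exactly once, starting at 14 and ending at 11.
Cell 15 has only two open neighbours (10 and 14), so the path must pass straight through it: one of those is the cell it's entered from and the other is where it exits.
Route from 14: right to 15, 2× up (reaching 5), left to 4, down to 9, left to 8, down to 13, left to 12, 2× up (reaching 2), left to 1, 2× down (reaching 11) — 13 moves in all.
Check: all 14 open cells covered.

14 -> 15 -> 10 -> 5 -> 4 -> 9 -> 8 -> 13 -> 12 -> 7 -> 2 -> 1 -> 6 -> 11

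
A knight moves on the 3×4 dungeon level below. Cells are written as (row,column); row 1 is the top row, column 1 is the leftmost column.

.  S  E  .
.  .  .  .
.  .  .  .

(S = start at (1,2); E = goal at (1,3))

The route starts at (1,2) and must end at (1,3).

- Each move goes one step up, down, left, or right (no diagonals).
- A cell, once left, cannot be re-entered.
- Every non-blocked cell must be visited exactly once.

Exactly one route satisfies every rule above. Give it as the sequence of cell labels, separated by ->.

Need to visit all 12 open cells exactly once, starting at (1,2) and ending at (1,3).
Cell (1,1) has only two open neighbours ((2,1) and (1,2)), so the path must pass straight through it: one of those is the cell it's entered from and the other is where it exits.
Route from (1,2): left 1 to (1,1), down 2 to (3,1), right 1 to (3,2), up 1 to (2,2), right 1 to (2,3), down 1 to (3,3), right 1 to (3,4), up 2 to (1,4), left 1 to (1,3) — 11 moves in all.
Check: all 12 open cells covered.

(1,2) -> (1,1) -> (2,1) -> (3,1) -> (3,2) -> (2,2) -> (2,3) -> (3,3) -> (3,4) -> (2,4) -> (1,4) -> (1,3)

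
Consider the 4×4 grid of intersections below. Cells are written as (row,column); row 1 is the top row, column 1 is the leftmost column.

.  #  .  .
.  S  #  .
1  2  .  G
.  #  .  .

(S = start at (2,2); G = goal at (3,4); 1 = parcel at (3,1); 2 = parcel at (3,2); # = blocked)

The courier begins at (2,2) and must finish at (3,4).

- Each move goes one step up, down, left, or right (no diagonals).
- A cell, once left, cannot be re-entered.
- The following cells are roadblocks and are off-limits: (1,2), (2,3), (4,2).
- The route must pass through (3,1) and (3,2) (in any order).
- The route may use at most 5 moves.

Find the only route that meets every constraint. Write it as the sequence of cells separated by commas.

(2,2), (2,1), (3,1), (3,2), (3,3), (3,4)

The budget equals the shortest possible length, so every move has to be on a shortest route through the required cells.
Route from (2,2): left 1 to (2,1), down 1 to (3,1), right 3 to (3,4) — 5 moves in all.
Check: all required cells visited; 5 ≤ 5 moves.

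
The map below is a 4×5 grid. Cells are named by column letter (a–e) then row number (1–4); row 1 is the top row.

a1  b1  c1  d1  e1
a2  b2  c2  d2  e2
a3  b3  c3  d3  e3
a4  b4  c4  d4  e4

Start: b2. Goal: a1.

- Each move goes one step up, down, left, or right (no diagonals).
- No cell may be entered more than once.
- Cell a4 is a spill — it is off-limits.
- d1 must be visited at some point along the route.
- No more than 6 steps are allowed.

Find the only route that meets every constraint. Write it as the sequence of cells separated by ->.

b2 -> c2 -> d2 -> d1 -> c1 -> b1 -> a1

Any route must reach d1 and still end at a1 within 6 moves, so the order of the required stops is forced.
Route from b2: right 2 to d2, up 1 to d1, left 3 to a1 — 6 moves in all.
Check: all required cells visited; 6 ≤ 6 moves.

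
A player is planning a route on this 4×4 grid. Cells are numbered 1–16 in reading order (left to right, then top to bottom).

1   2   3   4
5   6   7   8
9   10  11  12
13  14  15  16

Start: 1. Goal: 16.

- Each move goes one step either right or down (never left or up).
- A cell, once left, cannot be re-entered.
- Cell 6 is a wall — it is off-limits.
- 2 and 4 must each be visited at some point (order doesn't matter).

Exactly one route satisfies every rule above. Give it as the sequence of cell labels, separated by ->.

1 -> 2 -> 3 -> 4 -> 8 -> 12 -> 16

Moves only go right or down, so the column and row indices never decrease.
Route from 1: right 3 to 4, down 3 to 16 — 6 moves in all.
Check: all required cells visited.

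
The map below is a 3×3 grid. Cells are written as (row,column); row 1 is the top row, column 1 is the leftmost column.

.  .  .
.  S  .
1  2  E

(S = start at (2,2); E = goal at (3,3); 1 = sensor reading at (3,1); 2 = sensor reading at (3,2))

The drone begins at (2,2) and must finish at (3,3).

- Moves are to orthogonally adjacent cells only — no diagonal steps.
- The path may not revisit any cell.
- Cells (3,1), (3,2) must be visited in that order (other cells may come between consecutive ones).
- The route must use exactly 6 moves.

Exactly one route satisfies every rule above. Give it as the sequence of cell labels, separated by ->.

(2,2) -> (1,2) -> (1,1) -> (2,1) -> (3,1) -> (3,2) -> (3,3)

The waypoints must appear in the order (3,1), (3,2), with no cell reused.
Route from (2,2): up to (1,2), left to (1,1), 2× down (reaching (3,1)), 2× right (reaching (3,3)) — 6 moves in all.
Check: order respected (1 at step 4, 2 at step 5); 6 moves as required.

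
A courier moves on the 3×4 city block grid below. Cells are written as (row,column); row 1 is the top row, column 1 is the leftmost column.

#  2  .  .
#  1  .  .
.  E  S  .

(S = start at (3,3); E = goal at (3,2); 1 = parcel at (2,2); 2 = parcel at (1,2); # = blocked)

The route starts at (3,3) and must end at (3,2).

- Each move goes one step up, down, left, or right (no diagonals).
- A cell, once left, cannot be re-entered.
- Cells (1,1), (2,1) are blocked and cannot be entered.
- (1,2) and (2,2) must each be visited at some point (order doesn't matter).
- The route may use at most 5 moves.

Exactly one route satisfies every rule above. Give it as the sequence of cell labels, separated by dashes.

The budget equals the shortest possible length, so every move has to be on a shortest route through the required cells.
Route from (3,3): 2× up (reaching (1,3)), left to (1,2), 2× down (reaching (3,2)) — 5 moves in all.
Check: all required cells visited; 5 ≤ 5 moves.

(3,3) - (2,3) - (1,3) - (1,2) - (2,2) - (3,2)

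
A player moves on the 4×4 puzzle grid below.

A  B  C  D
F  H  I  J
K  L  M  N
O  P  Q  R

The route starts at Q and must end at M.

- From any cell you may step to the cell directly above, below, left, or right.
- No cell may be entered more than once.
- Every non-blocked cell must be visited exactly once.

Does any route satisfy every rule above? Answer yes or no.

yes

One route that works: Q → R → N → J → D → C → I → H → B → A → F → K → O → P → L → M.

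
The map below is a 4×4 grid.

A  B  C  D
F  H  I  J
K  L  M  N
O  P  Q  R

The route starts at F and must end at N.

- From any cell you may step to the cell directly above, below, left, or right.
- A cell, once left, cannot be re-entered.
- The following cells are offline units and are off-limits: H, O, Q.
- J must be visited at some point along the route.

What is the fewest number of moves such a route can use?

6

Any route passes through J somewhere between F and N. Summing Manhattan distances along the two legs (F → J → N) gives a lower bound of 3 + 1 = 4 moves.
That bound ignores the blocked cells. Measuring each leg by the fewest moves that actually steer around them (F→J: 5; J→N: 1) raises the lower bound to 6.
A route of 6 moves exists: F → A → B → C → I → J → N.
Since 6 matches that lower bound, it is optimal.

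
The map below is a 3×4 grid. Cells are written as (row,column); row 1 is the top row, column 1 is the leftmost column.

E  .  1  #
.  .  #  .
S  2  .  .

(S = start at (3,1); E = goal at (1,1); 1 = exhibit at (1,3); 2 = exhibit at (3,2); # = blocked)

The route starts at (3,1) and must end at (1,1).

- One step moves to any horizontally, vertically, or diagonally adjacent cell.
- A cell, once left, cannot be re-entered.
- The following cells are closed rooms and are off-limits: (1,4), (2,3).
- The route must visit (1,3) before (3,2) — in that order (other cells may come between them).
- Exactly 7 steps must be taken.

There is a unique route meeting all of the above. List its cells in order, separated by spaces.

(3,1) (2,2) (1,3) (2,4) (3,3) (3,2) (2,1) (1,1)

The waypoints must appear in the order (1,3), (3,2), with no cell reused.
Route from (3,1): up-right 2 to (1,3), down-right 1 to (2,4), down-left 1 to (3,3), left 1 to (3,2), up-left 1 to (2,1), up 1 to (1,1) — 7 moves in all.
Check: order respected (1 at step 2, 2 at step 5); 7 moves as required.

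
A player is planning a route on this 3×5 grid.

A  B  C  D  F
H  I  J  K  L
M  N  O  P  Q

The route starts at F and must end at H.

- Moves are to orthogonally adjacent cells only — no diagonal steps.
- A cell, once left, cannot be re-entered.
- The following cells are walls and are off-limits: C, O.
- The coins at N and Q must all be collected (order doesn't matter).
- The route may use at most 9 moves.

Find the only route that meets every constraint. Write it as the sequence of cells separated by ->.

The budget equals the shortest possible length, so every move has to be on a shortest route through the required cells.
Route from F: 2× down (reaching Q), left to P, up to K, 2× left (reaching I), down to N, left to M, up to H — 9 moves in all.
Check: all required cells visited; 9 ≤ 9 moves.

F -> L -> Q -> P -> K -> J -> I -> N -> M -> H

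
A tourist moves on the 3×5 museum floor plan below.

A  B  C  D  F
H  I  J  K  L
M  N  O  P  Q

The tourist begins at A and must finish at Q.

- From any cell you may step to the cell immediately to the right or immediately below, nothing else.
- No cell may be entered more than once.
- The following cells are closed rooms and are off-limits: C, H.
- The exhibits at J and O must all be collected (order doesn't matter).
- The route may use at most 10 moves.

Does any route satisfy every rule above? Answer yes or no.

One route that works: A → B → I → J → O → P → Q.

yes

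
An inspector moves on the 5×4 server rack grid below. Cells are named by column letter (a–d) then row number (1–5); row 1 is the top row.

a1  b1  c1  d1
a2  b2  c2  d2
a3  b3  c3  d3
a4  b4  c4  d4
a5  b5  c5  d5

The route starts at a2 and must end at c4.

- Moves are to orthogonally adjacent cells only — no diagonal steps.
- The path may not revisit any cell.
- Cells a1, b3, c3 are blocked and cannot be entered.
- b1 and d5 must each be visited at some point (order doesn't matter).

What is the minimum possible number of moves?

10

Any route passes through b1 and d5 in some order between a2 and c4. Summing Manhattan distances along each leg and taking the cheapest ordering (a2 → b1 → d5 → c4) gives a lower bound of 2 + 6 + 2 = 10 moves.
A route of 10 moves achieves this: a2 → b2 → b1 → c1 → c2 → d2 → d3 → d4 → d5 → c5 → c4.
Since 10 matches the lower bound, it is optimal.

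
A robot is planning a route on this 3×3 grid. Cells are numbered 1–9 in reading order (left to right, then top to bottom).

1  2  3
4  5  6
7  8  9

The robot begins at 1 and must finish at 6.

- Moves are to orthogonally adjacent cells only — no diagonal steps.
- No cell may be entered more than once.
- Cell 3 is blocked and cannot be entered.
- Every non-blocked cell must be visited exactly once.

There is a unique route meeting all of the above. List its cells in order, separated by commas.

1, 2, 5, 4, 7, 8, 9, 6

Need to visit all 8 open cells exactly once, starting at 1 and ending at 6.
Cell 9 has only two open neighbours (6 and 8), so the path must pass straight through it: one of those is the cell it's entered from and the other is where it exits.
Route from 1: right to 2, down to 5, left to 4, down to 7, 2× right (reaching 9), up to 6 — 7 moves in all.
Check: all 8 open cells covered.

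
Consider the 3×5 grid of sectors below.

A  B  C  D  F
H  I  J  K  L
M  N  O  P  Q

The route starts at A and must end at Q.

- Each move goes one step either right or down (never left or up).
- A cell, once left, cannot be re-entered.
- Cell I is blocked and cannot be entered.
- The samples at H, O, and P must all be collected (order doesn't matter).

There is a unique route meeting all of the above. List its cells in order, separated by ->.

Moves only go right or down, so the column and row indices never decrease.
Route from A: down 2 to M, right 4 to Q — 6 moves in all.
Check: all required cells visited.

A -> H -> M -> N -> O -> P -> Q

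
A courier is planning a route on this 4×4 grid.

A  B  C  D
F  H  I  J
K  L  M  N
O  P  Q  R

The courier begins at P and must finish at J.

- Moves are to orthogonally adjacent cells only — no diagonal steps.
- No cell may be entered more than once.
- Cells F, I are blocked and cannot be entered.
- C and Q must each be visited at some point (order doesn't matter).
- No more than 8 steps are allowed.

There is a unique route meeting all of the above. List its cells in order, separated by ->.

The budget equals the shortest possible length, so every move has to be on a shortest route through the required cells.
Route from P: right to Q, up to M, left to L, 2× up (reaching B), 2× right (reaching D), down to J — 8 moves in all.
Check: all required cells visited; 8 ≤ 8 moves.

P -> Q -> M -> L -> H -> B -> C -> D -> J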